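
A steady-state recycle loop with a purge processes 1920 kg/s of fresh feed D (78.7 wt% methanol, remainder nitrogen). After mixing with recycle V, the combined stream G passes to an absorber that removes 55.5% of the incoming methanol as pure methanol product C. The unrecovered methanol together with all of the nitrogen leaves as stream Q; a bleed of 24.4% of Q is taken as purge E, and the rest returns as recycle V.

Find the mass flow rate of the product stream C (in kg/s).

1264 kg/s

methanol in G: m_A = 1920×0.787 + (1−0.244)·(1−0.555)·m_A, so m_A = 1511/0.6636 = 2277.1 kg/s.
Product C = 0.555×2277.1 = 1263.8 kg/s.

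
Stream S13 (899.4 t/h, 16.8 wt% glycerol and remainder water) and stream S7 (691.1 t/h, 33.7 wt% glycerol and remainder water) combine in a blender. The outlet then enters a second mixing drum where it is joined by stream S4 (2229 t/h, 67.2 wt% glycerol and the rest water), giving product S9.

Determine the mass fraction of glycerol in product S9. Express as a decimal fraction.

Overall, product flow = 3819.5 t/h.
glycerol in = 899.4×0.168 + 691.1×0.337 + 2229×0.672 = 1881.9 t/h.
glycerol fraction in S9 = 0.493.

0.493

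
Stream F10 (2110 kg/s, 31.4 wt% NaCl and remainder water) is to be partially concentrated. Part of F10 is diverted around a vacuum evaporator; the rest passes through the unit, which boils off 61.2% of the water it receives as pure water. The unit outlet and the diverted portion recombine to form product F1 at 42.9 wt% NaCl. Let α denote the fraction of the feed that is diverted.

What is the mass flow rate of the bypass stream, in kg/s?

All 2110×0.314 = 662.54 kg/s of NaCl reaches F1, so F1 = 662.54/0.429 = 1544.4 kg/s and vapour = 565.62 kg/s.
The evaporator receives (1−α)·2110 of feed at 0.686 water and removes 0.612 of that water:
0.612×0.686×(1−α)×2110 = 565.62
(1−α) = 565.62/885.85 = 0.6385;  α = 0.3615.
Bypass flow = 0.3615×2110 = 762.75 kg/s.

762.8 kg/s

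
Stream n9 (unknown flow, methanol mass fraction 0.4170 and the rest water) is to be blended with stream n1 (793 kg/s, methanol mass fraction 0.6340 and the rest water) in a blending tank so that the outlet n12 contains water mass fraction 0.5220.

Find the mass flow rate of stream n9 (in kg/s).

Let n9 be the unknown flow. Total out = 793 + n9.
water balance: 290.24 + 0.583·n9 = 0.522·(793 + n9)
(0.583 − 0.522)·n9 = 0.522×793 − 290.24 = 123.71
n9 = 123.71 / 0.061 = 2028 kg/s

2028 kg/s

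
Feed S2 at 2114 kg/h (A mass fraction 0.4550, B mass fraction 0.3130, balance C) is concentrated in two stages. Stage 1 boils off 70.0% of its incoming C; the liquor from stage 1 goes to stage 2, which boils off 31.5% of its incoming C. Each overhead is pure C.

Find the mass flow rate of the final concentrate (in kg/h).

C in feed = 2114×0.232 = 490.45 kg/h.
After stage 1: C left = (1−0.700)×490.45 = 147.13; stream total = 1770.7 kg/h.
After stage 2: C left = (1−0.315)×147.13 = 100.79; final concentrate = 1724.3 kg/h.

1724 kg/h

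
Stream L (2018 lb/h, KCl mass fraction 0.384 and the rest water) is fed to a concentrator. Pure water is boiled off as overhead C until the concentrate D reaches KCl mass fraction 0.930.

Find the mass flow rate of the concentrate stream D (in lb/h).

KCl is conserved: 2018×0.384 = 774.91 lb/h all reports to the concentrate.
Concentrate = 774.91/(target fraction) = 833.24 lb/h.

833.2 lb/h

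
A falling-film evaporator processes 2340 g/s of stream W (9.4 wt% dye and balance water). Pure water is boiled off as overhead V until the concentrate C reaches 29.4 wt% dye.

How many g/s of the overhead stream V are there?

dye is conserved: 2340×0.094 = 219.96 g/s all reports to the concentrate.
Concentrate = 219.96/(target fraction) = 748.16 g/s.
Overhead = 2340 − 748.16 = 1591.8 g/s.

1592 g/s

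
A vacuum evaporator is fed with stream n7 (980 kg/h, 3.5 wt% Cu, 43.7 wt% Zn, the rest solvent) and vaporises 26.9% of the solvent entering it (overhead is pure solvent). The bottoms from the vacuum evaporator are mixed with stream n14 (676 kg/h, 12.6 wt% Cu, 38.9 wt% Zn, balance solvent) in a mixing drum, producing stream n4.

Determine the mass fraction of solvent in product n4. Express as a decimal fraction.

0.4655

Vapour removed = 0.269×0.528×980 = 139.19 kg/h; concentrate = 840.81 kg/h.
solvent reaching the mixer = 378.25 (from concentrate) + 676×0.485 = 706.11 kg/h.
Product flow = 840.81 + 676 = 1516.8 kg/h; solvent fraction = 0.4655.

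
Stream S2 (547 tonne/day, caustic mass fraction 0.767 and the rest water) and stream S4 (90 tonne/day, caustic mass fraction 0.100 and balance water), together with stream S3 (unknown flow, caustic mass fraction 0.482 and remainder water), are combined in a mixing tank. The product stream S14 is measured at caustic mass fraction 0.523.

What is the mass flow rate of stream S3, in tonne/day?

Let S3 be the unknown flow. Total out = 637 + S3.
caustic balance: 428.55 + 0.482·S3 = 0.523·(637 + S3)
(0.482 − 0.523)·S3 = 0.523×637 − 428.55 = -95.398
S3 = -95.398 / -0.041 = 2326.8 tonne/day

2327 tonne/day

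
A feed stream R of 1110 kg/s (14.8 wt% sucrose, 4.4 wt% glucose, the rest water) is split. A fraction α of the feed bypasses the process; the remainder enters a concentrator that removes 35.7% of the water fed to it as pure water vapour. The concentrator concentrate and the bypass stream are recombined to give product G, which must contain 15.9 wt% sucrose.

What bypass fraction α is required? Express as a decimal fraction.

All 1110×0.148 = 164.28 kg/s of sucrose reaches G, so G = 164.28/0.159 = 1033.2 kg/s and vapour = 76.792 kg/s.
The evaporator receives (1−α)·1110 of feed at 0.808 water and removes 0.357 of that water:
0.357×0.808×(1−α)×1110 = 76.792
(1−α) = 76.792/320.19 = 0.2398;  α = 0.7602.

0.760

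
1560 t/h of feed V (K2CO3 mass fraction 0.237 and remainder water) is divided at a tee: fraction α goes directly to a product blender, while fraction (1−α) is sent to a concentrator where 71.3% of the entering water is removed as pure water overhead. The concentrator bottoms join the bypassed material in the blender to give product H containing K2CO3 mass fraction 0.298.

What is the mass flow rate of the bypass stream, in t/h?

All 1560×0.237 = 369.72 t/h of K2CO3 reaches H, so H = 369.72/0.298 = 1240.7 t/h and vapour = 319.33 t/h.
The evaporator receives (1−α)·1560 of feed at 0.763 water and removes 0.713 of that water:
0.713×0.763×(1−α)×1560 = 319.33
(1−α) = 319.33/848.67 = 0.3763;  α = 0.6237.
Bypass flow = 0.6237×1560 = 973.02 t/h.

973 t/h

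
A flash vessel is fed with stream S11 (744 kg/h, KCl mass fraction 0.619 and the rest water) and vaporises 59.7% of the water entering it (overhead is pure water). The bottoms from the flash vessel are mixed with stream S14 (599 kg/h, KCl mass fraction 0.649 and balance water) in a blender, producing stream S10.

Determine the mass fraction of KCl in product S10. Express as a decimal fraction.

0.724

Vapour removed = 0.597×0.381×744 = 169.23 kg/h; concentrate = 574.77 kg/h.
KCl reaching the mixer = 460.54 (from concentrate) + 599×0.649 = 849.29 kg/h.
Product flow = 574.77 + 599 = 1173.8 kg/h; KCl fraction = 0.724.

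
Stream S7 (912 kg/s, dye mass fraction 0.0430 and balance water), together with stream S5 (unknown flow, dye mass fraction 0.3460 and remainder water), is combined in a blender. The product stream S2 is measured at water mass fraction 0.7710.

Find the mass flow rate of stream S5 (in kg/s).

Let S5 be the unknown flow. Total out = 912 + S5.
water balance: 872.78 + 0.654·S5 = 0.771·(912 + S5)
(0.654 − 0.771)·S5 = 0.771×912 − 872.78 = -169.63
S5 = -169.63 / -0.117 = 1449.8 kg/s

1450 kg/s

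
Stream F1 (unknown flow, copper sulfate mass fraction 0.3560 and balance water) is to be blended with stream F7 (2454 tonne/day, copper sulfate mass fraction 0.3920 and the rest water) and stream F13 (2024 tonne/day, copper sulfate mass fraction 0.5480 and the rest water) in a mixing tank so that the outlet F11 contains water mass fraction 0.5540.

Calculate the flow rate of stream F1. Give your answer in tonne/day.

821.5 tonne/day

Let F1 be the unknown flow. Total out = 4478 + F1.
water balance: 2406.9 + 0.644·F1 = 0.554·(4478 + F1)
(0.644 − 0.554)·F1 = 0.554×4478 − 2406.9 = 73.932
F1 = 73.932 / 0.090 = 821.47 tonne/day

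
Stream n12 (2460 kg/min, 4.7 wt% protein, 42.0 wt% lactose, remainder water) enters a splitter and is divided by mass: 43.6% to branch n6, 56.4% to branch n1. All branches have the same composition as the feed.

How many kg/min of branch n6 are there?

1073 kg/min

Branch n6 flow = 0.436×2460 = 1072.6 kg/min.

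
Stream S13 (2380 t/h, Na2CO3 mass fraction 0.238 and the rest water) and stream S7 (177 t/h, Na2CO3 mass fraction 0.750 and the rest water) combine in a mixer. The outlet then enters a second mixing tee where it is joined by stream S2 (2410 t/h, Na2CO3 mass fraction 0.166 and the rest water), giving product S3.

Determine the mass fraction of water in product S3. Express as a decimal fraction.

Overall, product flow = 4967 t/h.
water in = 2380×0.762 + 177×0.250 + 2410×0.834 = 3867.8 t/h.
water fraction in S3 = 0.779.

0.779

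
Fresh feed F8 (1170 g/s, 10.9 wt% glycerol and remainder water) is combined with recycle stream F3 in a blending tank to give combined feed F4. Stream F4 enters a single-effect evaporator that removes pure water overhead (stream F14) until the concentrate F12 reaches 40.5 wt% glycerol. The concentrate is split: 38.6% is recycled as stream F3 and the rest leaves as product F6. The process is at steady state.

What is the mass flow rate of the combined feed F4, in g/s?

Overall glycerol balance (none leaves overhead): glycerol in fresh feed = glycerol in product, i.e. 1170×0.109 = (1−0.386)·F12·0.405.
F12 = 127.53/(0.405×0.614) = 512.85 g/s.
Recycle F3 = 0.386×512.85 = 197.96 g/s.
Combined feed F4 = 1170 + 197.96 = 1368 g/s.

1368 g/s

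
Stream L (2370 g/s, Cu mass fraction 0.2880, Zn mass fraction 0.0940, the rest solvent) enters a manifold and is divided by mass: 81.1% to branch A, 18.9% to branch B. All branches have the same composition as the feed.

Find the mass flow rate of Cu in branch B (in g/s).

129 g/s

Branch B total = 0.189×2370 = 447.93 g/s.
Cu in B = 0.288×447.93 = 129 g/s.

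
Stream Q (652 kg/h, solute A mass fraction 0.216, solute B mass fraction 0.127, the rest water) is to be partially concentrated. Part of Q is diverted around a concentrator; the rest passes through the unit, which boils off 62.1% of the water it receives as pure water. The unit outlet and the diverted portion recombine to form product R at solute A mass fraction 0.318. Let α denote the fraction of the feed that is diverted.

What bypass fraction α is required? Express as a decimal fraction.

0.214

All 652×0.216 = 140.83 kg/h of solute A reaches R, so R = 140.83/0.318 = 442.87 kg/h and vapour = 209.13 kg/h.
The evaporator receives (1−α)·652 of feed at 0.657 water and removes 0.621 of that water:
0.621×0.657×(1−α)×652 = 209.13
(1−α) = 209.13/266.01 = 0.7862;  α = 0.2138.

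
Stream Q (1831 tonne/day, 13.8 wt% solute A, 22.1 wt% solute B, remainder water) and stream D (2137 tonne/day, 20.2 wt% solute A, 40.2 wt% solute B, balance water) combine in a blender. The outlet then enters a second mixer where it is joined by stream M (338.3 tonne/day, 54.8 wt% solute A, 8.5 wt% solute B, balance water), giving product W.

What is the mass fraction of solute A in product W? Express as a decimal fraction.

Overall, product flow = 4306.3 tonne/day.
solute A in = 1831×0.138 + 2137×0.202 + 338.3×0.548 = 869.74 tonne/day.
solute A fraction in W = 0.202.

0.202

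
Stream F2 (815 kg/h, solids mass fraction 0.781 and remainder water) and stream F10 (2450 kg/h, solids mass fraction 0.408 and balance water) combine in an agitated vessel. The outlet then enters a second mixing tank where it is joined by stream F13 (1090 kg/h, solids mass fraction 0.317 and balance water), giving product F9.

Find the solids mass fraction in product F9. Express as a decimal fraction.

Overall, product flow = 4355 kg/h.
solids in = 815×0.781 + 2450×0.408 + 1090×0.317 = 1981.6 kg/h.
solids fraction in F9 = 0.455.

0.455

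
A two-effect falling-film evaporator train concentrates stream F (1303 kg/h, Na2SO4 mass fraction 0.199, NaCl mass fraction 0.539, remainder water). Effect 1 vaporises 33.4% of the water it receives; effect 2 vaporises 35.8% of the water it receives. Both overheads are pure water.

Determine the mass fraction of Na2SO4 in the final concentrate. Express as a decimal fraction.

0.234

water in feed = 1303×0.262 = 341.39 kg/h.
After stage 1: water left = (1−0.334)×341.39 = 227.36; stream total = 1189 kg/h.
After stage 2: water left = (1−0.358)×227.36 = 145.97; final concentrate = 1107.6 kg/h.
Na2SO4 fraction = 259.3/1107.6 = 0.234.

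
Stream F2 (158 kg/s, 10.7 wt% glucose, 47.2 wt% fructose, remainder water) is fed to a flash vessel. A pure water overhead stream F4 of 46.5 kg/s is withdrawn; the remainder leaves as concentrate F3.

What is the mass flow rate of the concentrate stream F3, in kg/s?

111.5 kg/s

Concentrate = 158 − 46.5 = 111.5 kg/s.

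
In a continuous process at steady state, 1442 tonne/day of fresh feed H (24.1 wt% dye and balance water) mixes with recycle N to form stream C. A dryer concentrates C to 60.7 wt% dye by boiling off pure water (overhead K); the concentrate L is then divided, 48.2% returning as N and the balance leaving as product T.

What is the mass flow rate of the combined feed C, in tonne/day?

1975 tonne/day

Overall dye balance (none leaves overhead): dye in fresh feed = dye in product, i.e. 1442×0.241 = (1−0.482)·L·0.607.
L = 347.52/(0.607×0.518) = 1105.3 tonne/day.
Recycle N = 0.482×1105.3 = 532.73 tonne/day.
Combined feed C = 1442 + 532.73 = 1974.7 tonne/day.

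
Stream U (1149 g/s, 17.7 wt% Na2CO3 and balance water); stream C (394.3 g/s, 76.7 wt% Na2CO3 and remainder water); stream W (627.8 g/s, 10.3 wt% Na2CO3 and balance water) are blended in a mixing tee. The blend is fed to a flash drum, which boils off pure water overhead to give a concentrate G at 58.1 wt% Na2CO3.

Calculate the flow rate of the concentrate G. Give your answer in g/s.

981.9 g/s

Na2CO3 entering = 1149×0.177 + 394.3×0.767 + 627.8×0.103 = 570.46 g/s.
All Na2CO3 reports to G, so G = 570.46/0.581 = 981.87 g/s.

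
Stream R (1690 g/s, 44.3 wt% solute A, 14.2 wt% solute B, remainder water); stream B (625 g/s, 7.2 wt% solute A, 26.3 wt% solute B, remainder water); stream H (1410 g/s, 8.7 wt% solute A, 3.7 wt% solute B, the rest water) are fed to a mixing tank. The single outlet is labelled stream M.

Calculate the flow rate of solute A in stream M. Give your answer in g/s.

916.3 g/s

solute A out = solute A in = 1690×0.443 + 625×0.072 + 1410×0.087 = 916.34 g/s.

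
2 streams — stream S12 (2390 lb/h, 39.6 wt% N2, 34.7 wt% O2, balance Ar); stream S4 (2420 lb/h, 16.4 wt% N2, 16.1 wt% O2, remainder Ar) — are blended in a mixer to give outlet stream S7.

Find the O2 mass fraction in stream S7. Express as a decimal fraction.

0.253

Total flow out = 2390 + 2420 = 4810 lb/h.
O2 in = 2390×0.347 + 2420×0.161 = 1218.9 lb/h.
O2 mass fraction in S7 = 1218.9/4810 = 0.253.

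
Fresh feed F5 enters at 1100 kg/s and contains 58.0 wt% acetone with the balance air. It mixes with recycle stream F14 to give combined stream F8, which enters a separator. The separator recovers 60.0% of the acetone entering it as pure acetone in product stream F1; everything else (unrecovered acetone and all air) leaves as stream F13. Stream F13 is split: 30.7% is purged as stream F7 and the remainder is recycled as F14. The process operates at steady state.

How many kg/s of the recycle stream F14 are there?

air enters only via F5 and leaves only via the purge: 1100×0.420 = 0.307×(air in F13), and the separator passes all air, so air in F8 = air in F13 = 1504.9 kg/s.
acetone in F8: m_A = 1100×0.580 + (1−0.307)·(1−0.600)·m_A, so m_A = 638/0.7228 = 882.68 kg/s.
F13 = (1−0.600)×882.68 + 1504.9 = 1858 kg/s.
Recycle F14 = (1−0.307)×1858 = 1287.6 kg/s.

1288 kg/s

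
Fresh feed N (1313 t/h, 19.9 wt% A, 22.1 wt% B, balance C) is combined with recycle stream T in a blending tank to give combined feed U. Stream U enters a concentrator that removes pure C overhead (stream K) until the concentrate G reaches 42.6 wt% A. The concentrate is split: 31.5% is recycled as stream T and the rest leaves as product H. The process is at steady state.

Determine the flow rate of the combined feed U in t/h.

Overall A balance (none leaves overhead): A in fresh feed = A in product, i.e. 1313×0.199 = (1−0.315)·G·0.426.
G = 261.29/(0.426×0.685) = 895.4 t/h.
Recycle T = 0.315×895.4 = 282.05 t/h.
Combined feed U = 1313 + 282.05 = 1595.1 t/h.

1595 t/h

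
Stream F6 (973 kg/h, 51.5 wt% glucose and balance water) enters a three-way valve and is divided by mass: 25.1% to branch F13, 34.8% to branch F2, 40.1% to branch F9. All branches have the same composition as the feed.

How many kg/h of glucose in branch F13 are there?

125.8 kg/h

Branch F13 total = 0.251×973 = 244.22 kg/h.
glucose in F13 = 0.515×244.22 = 125.77 kg/h.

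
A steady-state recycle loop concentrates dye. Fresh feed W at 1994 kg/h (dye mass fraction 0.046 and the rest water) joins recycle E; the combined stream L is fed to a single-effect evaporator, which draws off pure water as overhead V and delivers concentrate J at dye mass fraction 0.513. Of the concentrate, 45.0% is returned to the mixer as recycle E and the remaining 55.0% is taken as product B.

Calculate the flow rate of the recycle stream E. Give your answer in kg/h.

Overall dye balance (none leaves overhead): dye in fresh feed = dye in product, i.e. 1994×0.046 = (1−0.450)·J·0.513.
J = 91.724/(0.513×0.550) = 325.09 kg/h.
Recycle E = 0.450×325.09 = 146.29 kg/h.

146.3 kg/h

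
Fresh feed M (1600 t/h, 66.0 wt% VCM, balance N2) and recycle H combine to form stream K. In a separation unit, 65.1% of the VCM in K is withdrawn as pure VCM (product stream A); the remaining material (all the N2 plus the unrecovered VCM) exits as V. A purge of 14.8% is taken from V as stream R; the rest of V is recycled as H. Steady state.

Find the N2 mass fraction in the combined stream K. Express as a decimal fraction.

N2 enters only via M and leaves only via the purge: 1600×0.340 = 0.148×(N2 in V), and the separation unit passes all N2, so N2 in K = N2 in V = 3675.7 t/h.
VCM in K: m_A = 1600×0.660 + (1−0.148)·(1−0.651)·m_A, so m_A = 1056/0.7027 = 1502.9 t/h.
K = 1502.9 + 3675.7 = 5178.6 t/h.
N2 fraction in K = 3675.7/5178.6 = 0.710.

0.710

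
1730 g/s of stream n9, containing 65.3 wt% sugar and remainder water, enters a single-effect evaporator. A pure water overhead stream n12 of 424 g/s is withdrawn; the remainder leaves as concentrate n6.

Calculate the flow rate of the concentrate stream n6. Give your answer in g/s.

1306 g/s

Concentrate = 1730 − 424 = 1306 g/s.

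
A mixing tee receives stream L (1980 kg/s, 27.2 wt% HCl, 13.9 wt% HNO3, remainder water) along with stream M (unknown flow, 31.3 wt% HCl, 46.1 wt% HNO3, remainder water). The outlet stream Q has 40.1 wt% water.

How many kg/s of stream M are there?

Let M be the unknown flow. Total out = 1980 + M.
water balance: 1166.2 + 0.226·M = 0.401·(1980 + M)
(0.226 − 0.401)·M = 0.401×1980 − 1166.2 = -372.24
M = -372.24 / -0.175 = 2127.1 kg/s

2127 kg/s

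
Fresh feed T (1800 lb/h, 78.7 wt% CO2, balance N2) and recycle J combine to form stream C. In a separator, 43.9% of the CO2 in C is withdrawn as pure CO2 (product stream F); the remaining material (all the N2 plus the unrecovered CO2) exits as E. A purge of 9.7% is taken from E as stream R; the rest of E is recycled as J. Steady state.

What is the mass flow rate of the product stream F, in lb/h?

CO2 in C: m_A = 1800×0.787 + (1−0.097)·(1−0.439)·m_A, so m_A = 1416.6/0.4934 = 2871 lb/h.
Product F = 0.439×2871 = 1260.4 lb/h.

1260 lb/h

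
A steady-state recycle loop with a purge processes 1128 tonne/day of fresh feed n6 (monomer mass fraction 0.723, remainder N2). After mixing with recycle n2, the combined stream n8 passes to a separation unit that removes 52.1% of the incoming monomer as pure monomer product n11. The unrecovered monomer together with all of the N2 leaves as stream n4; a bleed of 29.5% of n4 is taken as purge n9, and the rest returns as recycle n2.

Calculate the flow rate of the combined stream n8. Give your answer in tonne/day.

2291 tonne/day

N2 enters only via n6 and leaves only via the purge: 1128×0.277 = 0.295×(N2 in n4), and the separation unit passes all N2, so N2 in n8 = N2 in n4 = 1059.2 tonne/day.
monomer in n8: m_A = 1128×0.723 + (1−0.295)·(1−0.521)·m_A, so m_A = 815.54/0.6623 = 1231.4 tonne/day.
n8 = 1231.4 + 1059.2 = 2290.5 tonne/day.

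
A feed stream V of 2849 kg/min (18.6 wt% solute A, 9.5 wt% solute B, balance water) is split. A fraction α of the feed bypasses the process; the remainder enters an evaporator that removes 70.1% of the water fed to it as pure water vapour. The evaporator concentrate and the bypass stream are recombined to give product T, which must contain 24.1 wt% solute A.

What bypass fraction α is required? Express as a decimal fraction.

All 2849×0.186 = 529.91 kg/min of solute A reaches T, so T = 529.91/0.241 = 2198.8 kg/min and vapour = 650.19 kg/min.
The evaporator receives (1−α)·2849 of feed at 0.719 water and removes 0.701 of that water:
0.701×0.719×(1−α)×2849 = 650.19
(1−α) = 650.19/1436 = 0.4528;  α = 0.5472.

0.547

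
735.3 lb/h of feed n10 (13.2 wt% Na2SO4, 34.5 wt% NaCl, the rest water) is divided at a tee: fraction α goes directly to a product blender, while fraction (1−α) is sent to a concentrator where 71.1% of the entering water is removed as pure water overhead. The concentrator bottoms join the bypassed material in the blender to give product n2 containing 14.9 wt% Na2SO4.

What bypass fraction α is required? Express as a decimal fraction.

All 735.3×0.132 = 97.06 lb/h of Na2SO4 reaches n2, so n2 = 97.06/0.149 = 651.41 lb/h and vapour = 83.893 lb/h.
The evaporator receives (1−α)·735.3 of feed at 0.523 water and removes 0.711 of that water:
0.711×0.523×(1−α)×735.3 = 83.893
(1−α) = 83.893/273.42 = 0.3068;  α = 0.6932.

0.693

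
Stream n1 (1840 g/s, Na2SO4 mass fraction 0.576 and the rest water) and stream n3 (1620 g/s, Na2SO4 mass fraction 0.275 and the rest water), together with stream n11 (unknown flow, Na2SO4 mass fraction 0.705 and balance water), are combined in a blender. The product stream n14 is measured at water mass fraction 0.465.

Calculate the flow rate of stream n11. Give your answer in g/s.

Let n11 be the unknown flow. Total out = 3460 + n11.
water balance: 1954.7 + 0.295·n11 = 0.465·(3460 + n11)
(0.295 − 0.465)·n11 = 0.465×3460 − 1954.7 = -345.76
n11 = -345.76 / -0.170 = 2033.9 g/s

2034 g/s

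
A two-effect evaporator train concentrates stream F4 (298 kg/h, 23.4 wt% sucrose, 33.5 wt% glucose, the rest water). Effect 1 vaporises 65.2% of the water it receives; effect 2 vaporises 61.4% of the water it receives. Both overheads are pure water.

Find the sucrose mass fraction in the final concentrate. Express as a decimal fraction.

0.3733

water in feed = 298×0.431 = 128.44 kg/h.
After stage 1: water left = (1−0.652)×128.44 = 44.696; stream total = 214.26 kg/h.
After stage 2: water left = (1−0.614)×44.696 = 17.253; final concentrate = 186.81 kg/h.
sucrose fraction = 69.732/186.81 = 0.3733.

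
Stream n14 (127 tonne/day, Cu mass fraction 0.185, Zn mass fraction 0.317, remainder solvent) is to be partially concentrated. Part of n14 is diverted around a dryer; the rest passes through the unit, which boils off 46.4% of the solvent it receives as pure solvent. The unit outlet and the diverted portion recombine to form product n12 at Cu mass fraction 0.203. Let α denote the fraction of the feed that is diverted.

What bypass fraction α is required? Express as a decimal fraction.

All 127×0.185 = 23.495 tonne/day of Cu reaches n12, so n12 = 23.495/0.203 = 115.74 tonne/day and vapour = 11.261 tonne/day.
The evaporator receives (1−α)·127 of feed at 0.498 solvent and removes 0.464 of that solvent:
0.464×0.498×(1−α)×127 = 11.261
(1−α) = 11.261/29.346 = 0.3837;  α = 0.6163.

0.616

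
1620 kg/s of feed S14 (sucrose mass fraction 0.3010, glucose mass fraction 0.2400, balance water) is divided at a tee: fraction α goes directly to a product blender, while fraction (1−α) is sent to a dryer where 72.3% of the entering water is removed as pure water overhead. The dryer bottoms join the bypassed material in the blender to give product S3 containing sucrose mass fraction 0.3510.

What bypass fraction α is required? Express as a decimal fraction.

All 1620×0.301 = 487.62 kg/s of sucrose reaches S3, so S3 = 487.62/0.351 = 1389.2 kg/s and vapour = 230.77 kg/s.
The evaporator receives (1−α)·1620 of feed at 0.459 water and removes 0.723 of that water:
0.723×0.459×(1−α)×1620 = 230.77
(1−α) = 230.77/537.61 = 0.4293;  α = 0.5707.

0.571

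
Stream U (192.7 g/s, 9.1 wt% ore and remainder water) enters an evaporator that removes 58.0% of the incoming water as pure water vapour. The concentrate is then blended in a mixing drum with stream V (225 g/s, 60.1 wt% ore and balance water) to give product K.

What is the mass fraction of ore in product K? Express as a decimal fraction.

Vapour removed = 0.580×0.909×192.7 = 101.6 g/s; concentrate = 91.105 g/s.
ore reaching the mixer = 17.536 (from concentrate) + 225×0.601 = 152.76 g/s.
Product flow = 91.105 + 225 = 316.1 g/s; ore fraction = 0.483.

0.483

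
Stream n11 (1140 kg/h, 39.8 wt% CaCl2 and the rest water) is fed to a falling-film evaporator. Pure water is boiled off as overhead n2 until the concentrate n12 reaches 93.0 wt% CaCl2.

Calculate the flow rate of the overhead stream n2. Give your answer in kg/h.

652.1 kg/h

CaCl2 is conserved: 1140×0.398 = 453.72 kg/h all reports to the concentrate.
Concentrate = 453.72/(target fraction) = 487.87 kg/h.
Overhead = 1140 − 487.87 = 652.13 kg/h.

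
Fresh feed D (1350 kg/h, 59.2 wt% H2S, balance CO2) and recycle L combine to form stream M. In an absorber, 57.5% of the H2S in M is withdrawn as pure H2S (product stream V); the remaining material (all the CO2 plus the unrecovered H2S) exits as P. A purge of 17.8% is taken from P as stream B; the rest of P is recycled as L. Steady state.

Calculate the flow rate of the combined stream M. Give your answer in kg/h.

4323 kg/h

CO2 enters only via D and leaves only via the purge: 1350×0.408 = 0.178×(CO2 in P), and the absorber passes all CO2, so CO2 in M = CO2 in P = 3094.4 kg/h.
H2S in M: m_A = 1350×0.592 + (1−0.178)·(1−0.575)·m_A, so m_A = 799.2/0.6506 = 1228.3 kg/h.
M = 1228.3 + 3094.4 = 4322.7 kg/h.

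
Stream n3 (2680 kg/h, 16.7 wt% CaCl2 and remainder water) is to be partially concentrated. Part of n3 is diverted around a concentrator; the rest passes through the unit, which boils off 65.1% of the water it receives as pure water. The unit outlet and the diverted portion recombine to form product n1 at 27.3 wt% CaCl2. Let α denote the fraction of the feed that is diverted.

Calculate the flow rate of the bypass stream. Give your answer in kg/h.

All 2680×0.167 = 447.56 kg/h of CaCl2 reaches n1, so n1 = 447.56/0.273 = 1639.4 kg/h and vapour = 1040.6 kg/h.
The evaporator receives (1−α)·2680 of feed at 0.833 water and removes 0.651 of that water:
0.651×0.833×(1−α)×2680 = 1040.6
(1−α) = 1040.6/1453.3 = 0.7160;  α = 0.2840.
Bypass flow = 0.2840×2680 = 761.1 kg/h.

761.1 kg/h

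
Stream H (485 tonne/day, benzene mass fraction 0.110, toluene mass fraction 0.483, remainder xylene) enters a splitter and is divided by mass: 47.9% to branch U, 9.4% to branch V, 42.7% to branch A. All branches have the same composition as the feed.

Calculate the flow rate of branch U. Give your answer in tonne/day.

Branch U flow = 0.479×485 = 232.31 tonne/day.

232.3 tonne/day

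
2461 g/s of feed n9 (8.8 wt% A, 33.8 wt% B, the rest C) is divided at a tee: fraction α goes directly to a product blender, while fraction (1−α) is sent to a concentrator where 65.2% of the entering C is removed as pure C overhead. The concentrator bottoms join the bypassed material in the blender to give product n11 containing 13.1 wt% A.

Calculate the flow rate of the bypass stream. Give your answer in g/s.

302.5 g/s

All 2461×0.088 = 216.57 g/s of A reaches n11, so n11 = 216.57/0.131 = 1653.2 g/s and vapour = 807.81 g/s.
The evaporator receives (1−α)·2461 of feed at 0.574 C and removes 0.652 of that C:
0.652×0.574×(1−α)×2461 = 807.81
(1−α) = 807.81/921.02 = 0.8771;  α = 0.1229.
Bypass flow = 0.1229×2461 = 302.51 g/s.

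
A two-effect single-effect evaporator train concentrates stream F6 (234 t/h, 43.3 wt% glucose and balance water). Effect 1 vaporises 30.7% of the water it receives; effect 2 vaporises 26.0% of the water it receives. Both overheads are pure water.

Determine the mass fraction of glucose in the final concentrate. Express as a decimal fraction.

0.598

water in feed = 234×0.567 = 132.68 t/h.
After stage 1: water left = (1−0.307)×132.68 = 91.946; stream total = 193.27 t/h.
After stage 2: water left = (1−0.260)×91.946 = 68.04; final concentrate = 169.36 t/h.
glucose fraction = 101.32/169.36 = 0.598.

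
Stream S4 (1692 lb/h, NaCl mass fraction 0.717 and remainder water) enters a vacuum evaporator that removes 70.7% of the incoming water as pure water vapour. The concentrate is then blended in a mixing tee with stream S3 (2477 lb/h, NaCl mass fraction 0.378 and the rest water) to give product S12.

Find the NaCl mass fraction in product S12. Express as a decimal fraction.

Vapour removed = 0.707×0.283×1692 = 338.54 lb/h; concentrate = 1353.5 lb/h.
NaCl reaching the mixer = 1213.2 (from concentrate) + 2477×0.378 = 2149.5 lb/h.
Product flow = 1353.5 + 2477 = 3830.5 lb/h; NaCl fraction = 0.561.

0.561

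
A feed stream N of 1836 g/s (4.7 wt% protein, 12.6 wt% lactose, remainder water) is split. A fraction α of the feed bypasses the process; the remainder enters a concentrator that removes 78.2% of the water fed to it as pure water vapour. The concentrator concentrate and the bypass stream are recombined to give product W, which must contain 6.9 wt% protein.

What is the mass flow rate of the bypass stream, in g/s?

930.8 g/s

All 1836×0.047 = 86.292 g/s of protein reaches W, so W = 86.292/0.069 = 1250.6 g/s and vapour = 585.39 g/s.
The evaporator receives (1−α)·1836 of feed at 0.827 water and removes 0.782 of that water:
0.782×0.827×(1−α)×1836 = 585.39
(1−α) = 585.39/1187.4 = 0.4930;  α = 0.5070.
Bypass flow = 0.5070×1836 = 930.82 g/s.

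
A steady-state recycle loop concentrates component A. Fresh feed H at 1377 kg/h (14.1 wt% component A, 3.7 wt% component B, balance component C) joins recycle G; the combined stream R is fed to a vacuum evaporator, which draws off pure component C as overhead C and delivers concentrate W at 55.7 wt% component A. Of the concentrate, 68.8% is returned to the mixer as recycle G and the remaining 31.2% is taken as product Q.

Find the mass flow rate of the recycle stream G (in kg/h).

Overall component A balance (none leaves overhead): component A in fresh feed = component A in product, i.e. 1377×0.141 = (1−0.688)·W·0.557.
W = 194.16/(0.557×0.312) = 1117.2 kg/h.
Recycle G = 0.688×1117.2 = 768.66 kg/h.

768.7 kg/h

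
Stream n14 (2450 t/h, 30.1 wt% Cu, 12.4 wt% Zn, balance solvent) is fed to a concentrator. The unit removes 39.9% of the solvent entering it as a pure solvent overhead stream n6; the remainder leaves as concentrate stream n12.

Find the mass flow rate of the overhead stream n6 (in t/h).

562.1 t/h

solvent entering = 2450×0.575 = 1408.8 t/h; overhead removed = 0.399×1408.8 = 562.09 t/h.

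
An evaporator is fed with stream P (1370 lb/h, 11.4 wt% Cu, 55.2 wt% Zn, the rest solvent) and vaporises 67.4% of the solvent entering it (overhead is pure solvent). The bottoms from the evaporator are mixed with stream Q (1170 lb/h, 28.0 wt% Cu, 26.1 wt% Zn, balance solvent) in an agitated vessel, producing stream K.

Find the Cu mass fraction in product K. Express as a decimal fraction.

Vapour removed = 0.674×0.334×1370 = 308.41 lb/h; concentrate = 1061.6 lb/h.
Cu reaching the mixer = 156.18 (from concentrate) + 1170×0.280 = 483.78 lb/h.
Product flow = 1061.6 + 1170 = 2231.6 lb/h; Cu fraction = 0.2168.

0.2168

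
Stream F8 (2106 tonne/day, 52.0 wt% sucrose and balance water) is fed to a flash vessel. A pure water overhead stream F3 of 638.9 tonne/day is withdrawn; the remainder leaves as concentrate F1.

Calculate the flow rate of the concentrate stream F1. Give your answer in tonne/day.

Concentrate = 2106 − 638.9 = 1467.1 tonne/day.

1467 tonne/day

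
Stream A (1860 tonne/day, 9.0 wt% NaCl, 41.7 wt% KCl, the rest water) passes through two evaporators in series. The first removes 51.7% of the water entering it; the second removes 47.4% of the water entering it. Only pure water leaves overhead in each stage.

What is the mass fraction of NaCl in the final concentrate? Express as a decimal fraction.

water in feed = 1860×0.493 = 916.98 tonne/day.
After stage 1: water left = (1−0.517)×916.98 = 442.9; stream total = 1385.9 tonne/day.
After stage 2: water left = (1−0.474)×442.9 = 232.97; final concentrate = 1176 tonne/day.
NaCl fraction = 167.4/1176 = 0.1423.

0.1423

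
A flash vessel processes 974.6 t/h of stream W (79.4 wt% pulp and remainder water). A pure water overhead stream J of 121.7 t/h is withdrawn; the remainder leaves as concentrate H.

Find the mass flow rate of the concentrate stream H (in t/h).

Concentrate = 974.6 − 121.7 = 852.9 t/h.

852.9 t/h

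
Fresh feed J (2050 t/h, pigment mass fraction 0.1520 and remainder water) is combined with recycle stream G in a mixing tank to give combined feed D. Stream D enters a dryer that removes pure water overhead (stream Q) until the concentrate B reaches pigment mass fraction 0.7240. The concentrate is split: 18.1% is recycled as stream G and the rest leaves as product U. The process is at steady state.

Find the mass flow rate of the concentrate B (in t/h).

525.5 t/h

Overall pigment balance (none leaves overhead): pigment in fresh feed = pigment in product, i.e. 2050×0.152 = (1−0.181)·B·0.724.
B = 311.6/(0.724×0.819) = 525.5 t/h.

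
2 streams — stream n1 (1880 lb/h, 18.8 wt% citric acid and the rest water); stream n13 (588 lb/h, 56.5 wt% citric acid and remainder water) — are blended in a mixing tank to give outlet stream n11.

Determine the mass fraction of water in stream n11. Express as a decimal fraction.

0.7222

Total flow out = 1880 + 588 = 2468 lb/h.
water in = 1880×0.812 + 588×0.435 = 1782.3 lb/h.
water mass fraction in n11 = 1782.3/2468 = 0.7222.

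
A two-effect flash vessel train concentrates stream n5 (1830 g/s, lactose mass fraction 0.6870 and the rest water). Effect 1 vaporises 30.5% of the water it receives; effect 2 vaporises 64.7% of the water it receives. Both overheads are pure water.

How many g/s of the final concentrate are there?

1398 g/s

water in feed = 1830×0.313 = 572.79 g/s.
After stage 1: water left = (1−0.305)×572.79 = 398.09; stream total = 1655.3 g/s.
After stage 2: water left = (1−0.647)×398.09 = 140.53; final concentrate = 1397.7 g/s.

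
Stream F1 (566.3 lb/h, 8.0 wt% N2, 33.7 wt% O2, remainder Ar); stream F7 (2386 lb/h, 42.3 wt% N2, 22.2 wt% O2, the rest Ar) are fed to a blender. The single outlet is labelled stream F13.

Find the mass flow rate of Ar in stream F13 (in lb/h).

Ar out = Ar in = 566.3×0.583 + 2386×0.355 = 1177.2 lb/h.

1177 lb/h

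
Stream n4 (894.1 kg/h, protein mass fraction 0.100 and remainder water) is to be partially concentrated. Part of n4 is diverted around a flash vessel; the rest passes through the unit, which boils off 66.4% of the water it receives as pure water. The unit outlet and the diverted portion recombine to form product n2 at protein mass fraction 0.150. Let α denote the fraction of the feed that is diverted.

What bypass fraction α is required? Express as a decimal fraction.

All 894.1×0.100 = 89.41 kg/h of protein reaches n2, so n2 = 89.41/0.150 = 596.07 kg/h and vapour = 298.03 kg/h.
The evaporator receives (1−α)·894.1 of feed at 0.900 water and removes 0.664 of that water:
0.664×0.900×(1−α)×894.1 = 298.03
(1−α) = 298.03/534.31 = 0.5578;  α = 0.4422.

0.442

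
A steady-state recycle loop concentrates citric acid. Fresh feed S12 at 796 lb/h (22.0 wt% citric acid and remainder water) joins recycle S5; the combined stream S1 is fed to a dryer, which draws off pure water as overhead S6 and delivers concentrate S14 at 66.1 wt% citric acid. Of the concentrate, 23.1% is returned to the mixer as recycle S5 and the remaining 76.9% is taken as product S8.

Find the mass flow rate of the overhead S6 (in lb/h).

531.1 lb/h

Overall citric acid balance (none leaves overhead): citric acid in fresh feed = citric acid in product, i.e. 796×0.220 = (1−0.231)·S14·0.661.
S14 = 175.12/(0.661×0.769) = 344.51 lb/h.
Recycle S5 = 0.231×344.51 = 79.583 lb/h.
Combined feed S1 = 796 + 79.583 = 875.58 lb/h.
Overhead S6 = S1 − S14 = 875.58 − 344.51 = 531.07 lb/h.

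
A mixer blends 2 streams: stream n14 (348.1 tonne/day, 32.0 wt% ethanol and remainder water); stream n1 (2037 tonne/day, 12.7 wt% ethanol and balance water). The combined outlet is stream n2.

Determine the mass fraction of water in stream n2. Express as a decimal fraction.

0.8448

Total flow out = 348.1 + 2037 = 2385.1 tonne/day.
water in = 348.1×0.680 + 2037×0.873 = 2015 tonne/day.
water mass fraction in n2 = 2015/2385.1 = 0.8448.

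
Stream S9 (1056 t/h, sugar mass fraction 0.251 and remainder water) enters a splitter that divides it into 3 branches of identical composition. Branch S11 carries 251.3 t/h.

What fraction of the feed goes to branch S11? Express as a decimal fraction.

0.238

Fraction to S11 = 251.3/1056 = 0.2380.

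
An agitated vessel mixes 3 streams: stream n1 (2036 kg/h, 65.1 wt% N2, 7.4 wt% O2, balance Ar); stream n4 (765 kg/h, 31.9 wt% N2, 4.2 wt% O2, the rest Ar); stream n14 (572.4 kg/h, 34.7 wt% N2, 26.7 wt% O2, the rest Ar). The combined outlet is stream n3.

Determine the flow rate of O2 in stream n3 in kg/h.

O2 out = O2 in = 2036×0.074 + 765×0.042 + 572.4×0.267 = 335.62 kg/h.

335.6 kg/h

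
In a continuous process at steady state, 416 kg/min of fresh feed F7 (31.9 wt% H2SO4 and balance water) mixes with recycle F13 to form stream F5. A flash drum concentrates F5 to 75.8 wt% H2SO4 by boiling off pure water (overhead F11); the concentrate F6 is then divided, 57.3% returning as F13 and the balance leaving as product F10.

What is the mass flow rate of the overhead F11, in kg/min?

240.9 kg/min

Overall H2SO4 balance (none leaves overhead): H2SO4 in fresh feed = H2SO4 in product, i.e. 416×0.319 = (1−0.573)·F6·0.758.
F6 = 132.7/(0.758×0.427) = 410 kg/min.
Recycle F13 = 0.573×410 = 234.93 kg/min.
Combined feed F5 = 416 + 234.93 = 650.93 kg/min.
Overhead F11 = F5 − F6 = 650.93 − 410 = 240.93 kg/min.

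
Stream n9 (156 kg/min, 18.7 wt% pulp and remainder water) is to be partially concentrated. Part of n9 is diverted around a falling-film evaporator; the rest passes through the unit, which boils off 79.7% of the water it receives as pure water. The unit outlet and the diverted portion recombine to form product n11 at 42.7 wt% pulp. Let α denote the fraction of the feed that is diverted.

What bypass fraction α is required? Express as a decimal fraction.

0.133

All 156×0.187 = 29.172 kg/min of pulp reaches n11, so n11 = 29.172/0.427 = 68.319 kg/min and vapour = 87.681 kg/min.
The evaporator receives (1−α)·156 of feed at 0.813 water and removes 0.797 of that water:
0.797×0.813×(1−α)×156 = 87.681
(1−α) = 87.681/101.08 = 0.8674;  α = 0.1326.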